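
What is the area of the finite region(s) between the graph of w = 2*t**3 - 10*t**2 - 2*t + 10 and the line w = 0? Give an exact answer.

296/3

The curve meets the t-axis where 2*t**3 - 10*t**2 - 2*t + 10 = 0, i.e. 2*(t - 5)*(t - 1)*(t + 1) = 0, at t = -1, 1, 5.
On [-1, 1] the curve lies above the axis; ∫[-1,1] (2*t**3 - 10*t**2 - 2*t + 10) dt = 40/3, giving area 40/3.
On [1, 5] the curve lies below the axis; ∫[1,5] (2*t**3 - 10*t**2 - 2*t + 10) dt = -256/3, giving area 256/3.
Total area = 40/3 + 256/3 = 296/3.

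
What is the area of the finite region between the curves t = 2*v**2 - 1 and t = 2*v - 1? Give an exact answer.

1/3

Both boundary curves give t as a function of v, so integrate with respect to v. Setting them equal: 2*v**2 - 2*v = 0, i.e. 2*v*(v - 1) = 0, so they meet at v = 0, 1.
For v in [0, 1], t = 2*v**2 - 1 is on the left; area = ∫[0,1] (-(2*v**2 - 2*v)) dv = 1/3.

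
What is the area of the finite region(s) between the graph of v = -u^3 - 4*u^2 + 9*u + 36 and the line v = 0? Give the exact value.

1741/12

The curve meets the u-axis where -u^3 - 4*u^2 + 9*u + 36 = 0, i.e. -(u - 3)*(u + 3)*(u + 4) = 0, at u = -4, -3, 3.
On [-4, -3] the curve lies below the axis; ∫[-4,-3] (-u^3 - 4*u^2 + 9*u + 36) du = -13/12, giving area 13/12.
On [-3, 3] the curve lies above the axis; ∫[-3,3] (-u^3 - 4*u^2 + 9*u + 36) du = 144, giving area 144.
Total area = 13/12 + 144 = 1741/12.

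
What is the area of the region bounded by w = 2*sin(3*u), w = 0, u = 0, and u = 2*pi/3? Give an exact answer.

The difference (2*sin(3*u)) - (0) = 2*sin(3*u) changes sign at u = pi/3 inside [0, 2*pi/3], so split the integral there.
∫[0,pi/3] (2*sin(3*u)) du = 4/3.
∫[pi/3,2*pi/3] (2*sin(3*u)) du = -4/3; the area of that piece is 4/3.
Total area = 4/3 + 4/3 = 8/3.

8/3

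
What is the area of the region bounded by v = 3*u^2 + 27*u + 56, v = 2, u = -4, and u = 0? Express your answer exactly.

71

The difference (3*u^2 + 27*u + 56) - (2) = 3*u^2 + 27*u + 54 changes sign at u = -3 inside [-4, 0], so split the integral there.
∫[-4,-3] (3*u^2 + 27*u + 54) du = -7/2; the area of that piece is 7/2.
∫[-3,0] (3*u^2 + 27*u + 54) du = 135/2.
Total area = 7/2 + 135/2 = 71.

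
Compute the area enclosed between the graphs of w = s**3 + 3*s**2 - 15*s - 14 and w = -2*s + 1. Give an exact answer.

128

Set the curves equal: s**3 + 3*s**2 - 15*s - 14 = -2*s + 1, so s**3 + 3*s**2 - 13*s - 15 = 0, which factors as (s - 3)*(s + 1)*(s + 5) = 0. The curves meet at s = -5, -1, 3.
On [-5, -1], w = s**3 + 3*s**2 - 15*s - 14 is on top; that piece has area ∫[-5,-1] (s**3 + 3*s**2 - 13*s - 15) ds = 64.
On [-1, 3], w = -2*s + 1 is on top; that piece has area ∫[-1,3] (-(s**3 + 3*s**2 - 13*s - 15)) ds = 64.
Total enclosed area = 64 + 64 = 128.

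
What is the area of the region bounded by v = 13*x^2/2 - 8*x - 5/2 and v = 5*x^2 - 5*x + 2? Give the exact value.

Set the curves equal: 13*x^2/2 - 8*x - 5/2 = 5*x^2 - 5*x + 2, so 3*x^2/2 - 3*x - 9/2 = 0, which factors as 3*(x - 3)*(x + 1)/2 = 0. The curves meet at x = -1, 3.
On [-1, 3], v = 5*x^2 - 5*x + 2 is on top; that piece has area ∫[-1,3] (-(3*x^2/2 - 3*x - 9/2)) dx = 16.

16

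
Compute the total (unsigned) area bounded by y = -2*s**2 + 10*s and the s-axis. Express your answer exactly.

125/3

The curve meets the s-axis where -2*s**2 + 10*s = 0, i.e. -2*s*(s - 5) = 0, at s = 0, 5.
On [0, 5] the curve lies above the axis; ∫[0,5] (-2*s**2 + 10*s) ds = 125/3, giving area 125/3.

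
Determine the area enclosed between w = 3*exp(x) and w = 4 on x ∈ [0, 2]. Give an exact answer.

-13 - 8*log(3) + 16*log(2) + 3*exp(2)

The difference (3*exp(x)) - (4) = 3*exp(x) - 4 changes sign at x = log(4/3) inside [0, 2], so split the integral there.
∫[0,log(4/3)] (3*exp(x) - 4) dx = log(81/256) + 1; the area of that piece is -1 + log(256/81).
∫[log(4/3),2] (3*exp(x) - 4) dx = -12 - 4*log(3) + 8*log(2) + 3*exp(2).
Total area = (-1 + log(256/81)) + (-12 - 4*log(3) + 8*log(2) + 3*exp(2)) = -13 - 8*log(3) + 16*log(2) + 3*exp(2).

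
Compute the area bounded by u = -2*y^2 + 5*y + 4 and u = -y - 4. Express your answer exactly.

125/3

Both boundary curves give u as a function of y, so integrate with respect to y. Setting them equal: -2*y^2 + 6*y + 8 = 0, i.e. -2*(y - 4)*(y + 1) = 0, so they meet at y = -1, 4.
For y in [-1, 4], u = -2*y^2 + 5*y + 4 is on the right; area = ∫[-1,4] (-2*y^2 + 6*y + 8) dy = 125/3.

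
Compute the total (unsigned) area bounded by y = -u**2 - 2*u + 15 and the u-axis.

The curve meets the u-axis where -u**2 - 2*u + 15 = 0, i.e. -(u - 3)*(u + 5) = 0, at u = -5, 3.
On [-5, 3] the curve lies above the axis; ∫[-5,3] (-u**2 - 2*u + 15) du = 256/3, giving area 256/3.

256/3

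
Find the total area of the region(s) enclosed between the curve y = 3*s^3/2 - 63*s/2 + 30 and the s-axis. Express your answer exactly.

2997/8

The curve meets the s-axis where 3*s^3/2 - 63*s/2 + 30 = 0, i.e. 3*(s - 4)*(s - 1)*(s + 5)/2 = 0, at s = -5, 1, 4.
On [-5, 1] the curve lies above the axis; ∫[-5,1] (3*s^3/2 - 63*s/2 + 30) ds = 324, giving area 324.
On [1, 4] the curve lies below the axis; ∫[1,4] (3*s^3/2 - 63*s/2 + 30) ds = -405/8, giving area 405/8.
Total area = 324 + 405/8 = 2997/8.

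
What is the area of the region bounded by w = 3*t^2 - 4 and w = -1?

Set the curves equal: 3*t^2 - 4 = -1, so 3*t^2 - 3 = 0, which factors as 3*(t - 1)*(t + 1) = 0. The curves meet at t = -1, 1.
On [-1, 1], w = -1 is on top; that piece has area ∫[-1,1] (-(3*t^2 - 3)) dt = 4.

4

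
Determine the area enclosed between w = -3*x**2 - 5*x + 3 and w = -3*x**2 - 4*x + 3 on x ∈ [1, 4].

15/2

On [1, 4], (-3*x**2 - 5*x + 3) - (-3*x**2 - 4*x + 3) = -x is ≤ 0 throughout, so the area is a single integral of |-x|.
∫[1,4] (-x) dx = -15/2; the area of that piece is 15/2.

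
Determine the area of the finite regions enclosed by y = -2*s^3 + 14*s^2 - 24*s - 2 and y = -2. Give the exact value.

Set the curves equal: -2*s^3 + 14*s^2 - 24*s - 2 = -2, so -2*s^3 + 14*s^2 - 24*s = 0, which factors as -2*s*(s - 4)*(s - 3) = 0. The curves meet at s = 0, 3, 4.
On [0, 3], y = -2 is on top; that piece has area ∫[0,3] (-(-2*s^3 + 14*s^2 - 24*s)) ds = 45/2.
On [3, 4], y = -2*s^3 + 14*s^2 - 24*s - 2 is on top; that piece has area ∫[3,4] (-2*s^3 + 14*s^2 - 24*s) ds = 7/6.
Total enclosed area = 45/2 + 7/6 = 71/3.

71/3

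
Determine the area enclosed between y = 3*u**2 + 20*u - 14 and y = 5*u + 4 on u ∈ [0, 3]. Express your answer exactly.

The difference (3*u**2 + 20*u - 14) - (5*u + 4) = 3*u**2 + 15*u - 18 changes sign at u = 1 inside [0, 3], so split the integral there.
∫[0,1] (3*u**2 + 15*u - 18) du = -19/2; the area of that piece is 19/2.
∫[1,3] (3*u**2 + 15*u - 18) du = 50.
Total area = 19/2 + 50 = 119/2.

119/2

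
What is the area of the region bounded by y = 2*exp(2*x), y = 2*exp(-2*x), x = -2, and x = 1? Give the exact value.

The difference (2*exp(2*x)) - (2*exp(-2*x)) = 2*exp(2*x) - 2*exp(-2*x) changes sign at x = 0 inside [-2, 1], so split the integral there.
∫[-2,0] (2*exp(2*x) - 2*exp(-2*x)) dx = -exp(4) - exp(-4) + 2; the area of that piece is -2 + exp(-4) + exp(4).
∫[0,1] (2*exp(2*x) - 2*exp(-2*x)) dx = -2 + exp(-2) + exp(2).
Total area = (-2 + exp(-4) + exp(4)) + (-2 + exp(-2) + exp(2)) = -4 + exp(-4) + exp(-2) + exp(2) + exp(4).

-4 + exp(-4) + exp(-2) + exp(2) + exp(4)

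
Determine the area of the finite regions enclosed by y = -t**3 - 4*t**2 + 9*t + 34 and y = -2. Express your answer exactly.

1741/12

Set the curves equal: -t**3 - 4*t**2 + 9*t + 34 = -2, so -t**3 - 4*t**2 + 9*t + 36 = 0, which factors as -(t - 3)*(t + 3)*(t + 4) = 0. The curves meet at t = -4, -3, 3.
On [-4, -3], y = -2 is on top; that piece has area ∫[-4,-3] (-(-t**3 - 4*t**2 + 9*t + 36)) dt = 13/12.
On [-3, 3], y = -t**3 - 4*t**2 + 9*t + 34 is on top; that piece has area ∫[-3,3] (-t**3 - 4*t**2 + 9*t + 36) dt = 144.
Total enclosed area = 13/12 + 144 = 1741/12.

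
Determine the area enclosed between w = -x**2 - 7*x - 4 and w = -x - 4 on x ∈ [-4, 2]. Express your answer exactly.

The difference (-x**2 - 7*x - 4) - (-x - 4) = -x**2 - 6*x changes sign at x = 0 inside [-4, 2], so split the integral there.
∫[-4,0] (-x**2 - 6*x) dx = 80/3.
∫[0,2] (-x**2 - 6*x) dx = -44/3; the area of that piece is 44/3.
Total area = 80/3 + 44/3 = 124/3.

124/3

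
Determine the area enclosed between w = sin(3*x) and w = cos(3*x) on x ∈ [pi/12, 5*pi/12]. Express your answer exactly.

2*sqrt(2)/3

On [pi/12, 5*pi/12], (sin(3*x)) - (cos(3*x)) = sin(3*x) - cos(3*x) is ≥ 0 throughout, so the area is a single integral of |sin(3*x) - cos(3*x)|.
∫[pi/12,5*pi/12] (sin(3*x) - cos(3*x)) dx = 2*sqrt(2)/3.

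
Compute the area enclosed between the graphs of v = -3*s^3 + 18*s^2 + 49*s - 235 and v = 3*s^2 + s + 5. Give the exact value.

5137/4

Set the curves equal: -3*s^3 + 18*s^2 + 49*s - 235 = 3*s^2 + s + 5, so -3*s^3 + 15*s^2 + 48*s - 240 = 0, which factors as -3*(s - 5)*(s - 4)*(s + 4) = 0. The curves meet at s = -4, 4, 5.
On [-4, 4], v = 3*s^2 + s + 5 is on top; that piece has area ∫[-4,4] (-(-3*s^3 + 15*s^2 + 48*s - 240)) ds = 1280.
On [4, 5], v = -3*s^3 + 18*s^2 + 49*s - 235 is on top; that piece has area ∫[4,5] (-3*s^3 + 15*s^2 + 48*s - 240) ds = 17/4.
Total enclosed area = 1280 + 17/4 = 5137/4.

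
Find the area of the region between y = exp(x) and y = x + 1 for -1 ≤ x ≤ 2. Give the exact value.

-9/2 - exp(-1) + exp(2)

On [-1, 2], (exp(x)) - (x + 1) = -x + exp(x) - 1 is ≥ 0 throughout, so the area is a single integral of |-x + exp(x) - 1|.
∫[-1,2] (-x + exp(x) - 1) dx = -9/2 - exp(-1) + exp(2).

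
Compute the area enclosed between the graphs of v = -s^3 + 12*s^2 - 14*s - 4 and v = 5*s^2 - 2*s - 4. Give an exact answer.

71/6

Set the curves equal: -s^3 + 12*s^2 - 14*s - 4 = 5*s^2 - 2*s - 4, so -s^3 + 7*s^2 - 12*s = 0, which factors as -s*(s - 4)*(s - 3) = 0. The curves meet at s = 0, 3, 4.
On [0, 3], v = 5*s^2 - 2*s - 4 is on top; that piece has area ∫[0,3] (-(-s^3 + 7*s^2 - 12*s)) ds = 45/4.
On [3, 4], v = -s^3 + 12*s^2 - 14*s - 4 is on top; that piece has area ∫[3,4] (-s^3 + 7*s^2 - 12*s) ds = 7/12.
Total enclosed area = 45/4 + 7/12 = 71/6.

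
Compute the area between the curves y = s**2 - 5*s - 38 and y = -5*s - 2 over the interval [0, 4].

368/3

On [0, 4], (s**2 - 5*s - 38) - (-5*s - 2) = s**2 - 36 is ≤ 0 throughout, so the area is a single integral of |s**2 - 36|.
∫[0,4] (s**2 - 36) ds = -368/3; the area of that piece is 368/3.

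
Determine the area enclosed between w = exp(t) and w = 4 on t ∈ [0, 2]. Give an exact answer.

-15 + exp(2) + 16*log(2)

The difference (exp(t)) - (4) = exp(t) - 4 changes sign at t = log(4) inside [0, 2], so split the integral there.
∫[0,log(4)] (exp(t) - 4) dt = 3 - log(256); the area of that piece is -3 + log(256).
∫[log(4),2] (exp(t) - 4) dt = -12 + 8*log(2) + exp(2).
Total area = (-3 + log(256)) + (-12 + 8*log(2) + exp(2)) = -15 + exp(2) + 16*log(2).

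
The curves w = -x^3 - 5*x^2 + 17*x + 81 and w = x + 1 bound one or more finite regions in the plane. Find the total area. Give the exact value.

5137/12

Set the curves equal: -x^3 - 5*x^2 + 17*x + 81 = x + 1, so -x^3 - 5*x^2 + 16*x + 80 = 0, which factors as -(x - 4)*(x + 4)*(x + 5) = 0. The curves meet at x = -5, -4, 4.
On [-5, -4], w = x + 1 is on top; that piece has area ∫[-5,-4] (-(-x^3 - 5*x^2 + 16*x + 80)) dx = 17/12.
On [-4, 4], w = -x^3 - 5*x^2 + 17*x + 81 is on top; that piece has area ∫[-4,4] (-x^3 - 5*x^2 + 16*x + 80) dx = 1280/3.
Total enclosed area = 17/12 + 1280/3 = 5137/12.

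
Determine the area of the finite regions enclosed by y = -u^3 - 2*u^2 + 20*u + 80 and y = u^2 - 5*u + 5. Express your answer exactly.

Set the curves equal: -u^3 - 2*u^2 + 20*u + 80 = u^2 - 5*u + 5, so -u^3 - 3*u^2 + 25*u + 75 = 0, which factors as -(u - 5)*(u + 3)*(u + 5) = 0. The curves meet at u = -5, -3, 5.
On [-5, -3], y = u^2 - 5*u + 5 is on top; that piece has area ∫[-5,-3] (-(-u^3 - 3*u^2 + 25*u + 75)) du = 12.
On [-3, 5], y = -u^3 - 2*u^2 + 20*u + 80 is on top; that piece has area ∫[-3,5] (-u^3 - 3*u^2 + 25*u + 75) du = 512.
Total enclosed area = 12 + 512 = 524.

524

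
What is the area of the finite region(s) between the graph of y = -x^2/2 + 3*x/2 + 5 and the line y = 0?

343/12

The curve meets the x-axis where -x^2/2 + 3*x/2 + 5 = 0, i.e. -(x - 5)*(x + 2)/2 = 0, at x = -2, 5.
On [-2, 5] the curve lies above the axis; ∫[-2,5] (-x^2/2 + 3*x/2 + 5) dx = 343/12, giving area 343/12.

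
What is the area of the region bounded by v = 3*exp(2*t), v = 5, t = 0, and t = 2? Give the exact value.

The difference (3*exp(2*t)) - (5) = 3*exp(2*t) - 5 changes sign at t = -log(3)/2 + log(5)/2 inside [0, 2], so split the integral there.
∫[0,-log(3)/2 + log(5)/2] (3*exp(2*t) - 5) dt = log(9*sqrt(15)/125) + 1; the area of that piece is -1 + log(25*sqrt(15)/27).
∫[-log(3)/2 + log(5)/2,2] (3*exp(2*t) - 5) dt = -25/2 - 5*log(3)/2 + 5*log(5)/2 + 3*exp(4)/2.
Total area = (-1 + log(25*sqrt(15)/27)) + (-25/2 - 5*log(3)/2 + 5*log(5)/2 + 3*exp(4)/2) = -27/2 - 11*log(3)/2 + log(15)/2 + 9*log(5)/2 + 3*exp(4)/2.

-27/2 - 11*log(3)/2 + log(15)/2 + 9*log(5)/2 + 3*exp(4)/2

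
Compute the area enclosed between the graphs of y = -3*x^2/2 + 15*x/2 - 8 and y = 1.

Set the curves equal: -3*x^2/2 + 15*x/2 - 8 = 1, so -3*x^2/2 + 15*x/2 - 9 = 0, which factors as -3*(x - 3)*(x - 2)/2 = 0. The curves meet at x = 2, 3.
On [2, 3], y = -3*x^2/2 + 15*x/2 - 8 is on top; that piece has area ∫[2,3] (-3*x^2/2 + 15*x/2 - 9) dx = 1/4.

1/4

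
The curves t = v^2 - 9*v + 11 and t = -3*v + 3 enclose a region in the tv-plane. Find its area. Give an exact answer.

Both boundary curves give t as a function of v, so integrate with respect to v. Setting them equal: v^2 - 6*v + 8 = 0, i.e. (v - 4)*(v - 2) = 0, so they meet at v = 2, 4.
For v in [2, 4], t = v^2 - 9*v + 11 is on the left; area = ∫[2,4] (-(v^2 - 6*v + 8)) dv = 4/3.

4/3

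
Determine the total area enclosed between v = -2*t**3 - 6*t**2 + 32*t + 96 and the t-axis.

The curve meets the t-axis where -2*t**3 - 6*t**2 + 32*t + 96 = 0, i.e. -2*(t - 4)*(t + 3)*(t + 4) = 0, at t = -4, -3, 4.
On [-4, -3] the curve lies below the axis; ∫[-4,-3] (-2*t**3 - 6*t**2 + 32*t + 96) dt = -5/2, giving area 5/2.
On [-3, 4] the curve lies above the axis; ∫[-3,4] (-2*t**3 - 6*t**2 + 32*t + 96) dt = 1029/2, giving area 1029/2.
Total area = 5/2 + 1029/2 = 517.

517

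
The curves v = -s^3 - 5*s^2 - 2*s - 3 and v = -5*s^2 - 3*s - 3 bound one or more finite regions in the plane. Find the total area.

Set the curves equal: -s^3 - 5*s^2 - 2*s - 3 = -5*s^2 - 3*s - 3, so -s^3 + s = 0, which factors as -s*(s - 1)*(s + 1) = 0. The curves meet at s = -1, 0, 1.
On [-1, 0], v = -5*s^2 - 3*s - 3 is on top; that piece has area ∫[-1,0] (-(-s^3 + s)) ds = 1/4.
On [0, 1], v = -s^3 - 5*s^2 - 2*s - 3 is on top; that piece has area ∫[0,1] (-s^3 + s) ds = 1/4.
Total enclosed area = 1/4 + 1/4 = 1/2.

1/2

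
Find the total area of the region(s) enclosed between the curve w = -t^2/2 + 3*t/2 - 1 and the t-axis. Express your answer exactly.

1/12

The curve meets the t-axis where -t^2/2 + 3*t/2 - 1 = 0, i.e. -(t - 2)*(t - 1)/2 = 0, at t = 1, 2.
On [1, 2] the curve lies above the axis; ∫[1,2] (-t^2/2 + 3*t/2 - 1) dt = 1/12, giving area 1/12.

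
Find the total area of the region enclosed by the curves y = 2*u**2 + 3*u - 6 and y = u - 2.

9

Set the curves equal: 2*u**2 + 3*u - 6 = u - 2, so 2*u**2 + 2*u - 4 = 0, which factors as 2*(u - 1)*(u + 2) = 0. The curves meet at u = -2, 1.
On [-2, 1], y = u - 2 is on top; that piece has area ∫[-2,1] (-(2*u**2 + 2*u - 4)) du = 9.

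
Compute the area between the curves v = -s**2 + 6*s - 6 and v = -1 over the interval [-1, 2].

37/3

The difference (-s**2 + 6*s - 6) - (-1) = -s**2 + 6*s - 5 changes sign at s = 1 inside [-1, 2], so split the integral there.
∫[-1,1] (-s**2 + 6*s - 5) ds = -32/3; the area of that piece is 32/3.
∫[1,2] (-s**2 + 6*s - 5) ds = 5/3.
Total area = 32/3 + 5/3 = 37/3.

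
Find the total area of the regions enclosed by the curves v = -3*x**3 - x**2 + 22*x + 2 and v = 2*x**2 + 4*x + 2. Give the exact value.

Set the curves equal: -3*x**3 - x**2 + 22*x + 2 = 2*x**2 + 4*x + 2, so -3*x**3 - 3*x**2 + 18*x = 0, which factors as -3*x*(x - 2)*(x + 3) = 0. The curves meet at x = -3, 0, 2.
On [-3, 0], v = 2*x**2 + 4*x + 2 is on top; that piece has area ∫[-3,0] (-(-3*x**3 - 3*x**2 + 18*x)) dx = 189/4.
On [0, 2], v = -3*x**3 - x**2 + 22*x + 2 is on top; that piece has area ∫[0,2] (-3*x**3 - 3*x**2 + 18*x) dx = 16.
Total enclosed area = 189/4 + 16 = 253/4.

253/4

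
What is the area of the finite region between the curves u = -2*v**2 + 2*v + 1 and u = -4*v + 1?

9

Both boundary curves give u as a function of v, so integrate with respect to v. Setting them equal: -2*v**2 + 6*v = 0, i.e. -2*v*(v - 3) = 0, so they meet at v = 0, 3.
For v in [0, 3], u = -2*v**2 + 2*v + 1 is on the right; area = ∫[0,3] (-2*v**2 + 6*v) dv = 9.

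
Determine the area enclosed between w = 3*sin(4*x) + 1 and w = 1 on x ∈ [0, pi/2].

3

The difference (3*sin(4*x) + 1) - (1) = 3*sin(4*x) changes sign at x = pi/4 inside [0, pi/2], so split the integral there.
∫[0,pi/4] (3*sin(4*x)) dx = 3/2.
∫[pi/4,pi/2] (3*sin(4*x)) dx = -3/2; the area of that piece is 3/2.
Total area = 3/2 + 3/2 = 3.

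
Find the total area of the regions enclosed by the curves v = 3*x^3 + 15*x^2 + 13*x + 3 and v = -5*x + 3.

37/4

Set the curves equal: 3*x^3 + 15*x^2 + 13*x + 3 = -5*x + 3, so 3*x^3 + 15*x^2 + 18*x = 0, which factors as 3*x*(x + 2)*(x + 3) = 0. The curves meet at x = -3, -2, 0.
On [-3, -2], v = 3*x^3 + 15*x^2 + 13*x + 3 is on top; that piece has area ∫[-3,-2] (3*x^3 + 15*x^2 + 18*x) dx = 5/4.
On [-2, 0], v = -5*x + 3 is on top; that piece has area ∫[-2,0] (-(3*x^3 + 15*x^2 + 18*x)) dx = 8.
Total enclosed area = 5/4 + 8 = 37/4.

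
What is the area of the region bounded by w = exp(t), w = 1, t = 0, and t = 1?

On [0, 1], (exp(t)) - (1) = exp(t) - 1 is ≥ 0 throughout, so the area is a single integral of |exp(t) - 1|.
∫[0,1] (exp(t) - 1) dt = -2 + exp(1).

-2 + exp(1)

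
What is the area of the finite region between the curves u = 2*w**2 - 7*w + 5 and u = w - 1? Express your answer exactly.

8/3

Both boundary curves give u as a function of w, so integrate with respect to w. Setting them equal: 2*w**2 - 8*w + 6 = 0, i.e. 2*(w - 3)*(w - 1) = 0, so they meet at w = 1, 3.
For w in [1, 3], u = 2*w**2 - 7*w + 5 is on the left; area = ∫[1,3] (-(2*w**2 - 8*w + 6)) dw = 8/3.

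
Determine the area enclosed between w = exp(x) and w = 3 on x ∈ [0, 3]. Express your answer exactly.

-14 + 6*log(3) + exp(3)

The difference (exp(x)) - (3) = exp(x) - 3 changes sign at x = log(3) inside [0, 3], so split the integral there.
∫[0,log(3)] (exp(x) - 3) dx = 2 - log(27); the area of that piece is -2 + log(27).
∫[log(3),3] (exp(x) - 3) dx = -12 + 3*log(3) + exp(3).
Total area = (-2 + log(27)) + (-12 + 3*log(3) + exp(3)) = -14 + 6*log(3) + exp(3).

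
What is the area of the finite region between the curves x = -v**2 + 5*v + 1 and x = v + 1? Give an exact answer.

32/3

Both boundary curves give x as a function of v, so integrate with respect to v. Setting them equal: -v**2 + 4*v = 0, i.e. -v*(v - 4) = 0, so they meet at v = 0, 4.
For v in [0, 4], x = -v**2 + 5*v + 1 is on the right; area = ∫[0,4] (-v**2 + 4*v) dv = 32/3.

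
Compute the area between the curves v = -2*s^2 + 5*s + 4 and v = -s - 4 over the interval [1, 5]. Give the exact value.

98/3

The difference (-2*s^2 + 5*s + 4) - (-s - 4) = -2*s^2 + 6*s + 8 changes sign at s = 4 inside [1, 5], so split the integral there.
∫[1,4] (-2*s^2 + 6*s + 8) ds = 27.
∫[4,5] (-2*s^2 + 6*s + 8) ds = -17/3; the area of that piece is 17/3.
Total area = 27 + 17/3 = 98/3.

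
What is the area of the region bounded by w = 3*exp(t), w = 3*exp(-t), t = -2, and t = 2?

-12 + 6*exp(-2) + 6*exp(2)

The difference (3*exp(t)) - (3*exp(-t)) = 3*exp(t) - 3*exp(-t) changes sign at t = 0 inside [-2, 2], so split the integral there.
∫[-2,0] (3*exp(t) - 3*exp(-t)) dt = -3*exp(2) - 3*exp(-2) + 6; the area of that piece is -6 + 3*exp(-2) + 3*exp(2).
∫[0,2] (3*exp(t) - 3*exp(-t)) dt = -6 + 3*exp(-2) + 3*exp(2).
Total area = (-6 + 3*exp(-2) + 3*exp(2)) + (-6 + 3*exp(-2) + 3*exp(2)) = -12 + 6*exp(-2) + 6*exp(2).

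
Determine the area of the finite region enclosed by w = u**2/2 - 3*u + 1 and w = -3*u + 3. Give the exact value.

Set the curves equal: u**2/2 - 3*u + 1 = -3*u + 3, so u**2/2 - 2 = 0, which factors as (u - 2)*(u + 2)/2 = 0. The curves meet at u = -2, 2.
On [-2, 2], w = -3*u + 3 is on top; that piece has area ∫[-2,2] (-(u**2/2 - 2)) du = 16/3.

16/3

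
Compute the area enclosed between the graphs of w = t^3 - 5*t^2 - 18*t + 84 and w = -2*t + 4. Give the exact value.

Set the curves equal: t^3 - 5*t^2 - 18*t + 84 = -2*t + 4, so t^3 - 5*t^2 - 16*t + 80 = 0, which factors as (t - 5)*(t - 4)*(t + 4) = 0. The curves meet at t = -4, 4, 5.
On [-4, 4], w = t^3 - 5*t^2 - 18*t + 84 is on top; that piece has area ∫[-4,4] (t^3 - 5*t^2 - 16*t + 80) dt = 1280/3.
On [4, 5], w = -2*t + 4 is on top; that piece has area ∫[4,5] (-(t^3 - 5*t^2 - 16*t + 80)) dt = 17/12.
Total enclosed area = 1280/3 + 17/12 = 5137/12.

5137/12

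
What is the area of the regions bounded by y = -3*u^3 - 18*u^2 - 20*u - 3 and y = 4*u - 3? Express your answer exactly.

Set the curves equal: -3*u^3 - 18*u^2 - 20*u - 3 = 4*u - 3, so -3*u^3 - 18*u^2 - 24*u = 0, which factors as -3*u*(u + 2)*(u + 4) = 0. The curves meet at u = -4, -2, 0.
On [-4, -2], y = 4*u - 3 is on top; that piece has area ∫[-4,-2] (-(-3*u^3 - 18*u^2 - 24*u)) du = 12.
On [-2, 0], y = -3*u^3 - 18*u^2 - 20*u - 3 is on top; that piece has area ∫[-2,0] (-3*u^3 - 18*u^2 - 24*u) du = 12.
Total enclosed area = 12 + 12 = 24.

24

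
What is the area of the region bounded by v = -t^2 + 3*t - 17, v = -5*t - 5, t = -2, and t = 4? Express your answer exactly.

176/3

The difference (-t^2 + 3*t - 17) - (-5*t - 5) = -t^2 + 8*t - 12 changes sign at t = 2 inside [-2, 4], so split the integral there.
∫[-2,2] (-t^2 + 8*t - 12) dt = -160/3; the area of that piece is 160/3.
∫[2,4] (-t^2 + 8*t - 12) dt = 16/3.
Total area = 160/3 + 16/3 = 176/3.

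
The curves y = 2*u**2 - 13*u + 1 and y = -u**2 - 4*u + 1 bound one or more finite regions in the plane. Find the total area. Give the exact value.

Set the curves equal: 2*u**2 - 13*u + 1 = -u**2 - 4*u + 1, so 3*u**2 - 9*u = 0, which factors as 3*u*(u - 3) = 0. The curves meet at u = 0, 3.
On [0, 3], y = -u**2 - 4*u + 1 is on top; that piece has area ∫[0,3] (-(3*u**2 - 9*u)) du = 27/2.

27/2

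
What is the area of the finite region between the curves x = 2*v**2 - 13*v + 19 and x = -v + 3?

Both boundary curves give x as a function of v, so integrate with respect to v. Setting them equal: 2*v**2 - 12*v + 16 = 0, i.e. 2*(v - 4)*(v - 2) = 0, so they meet at v = 2, 4.
For v in [2, 4], x = 2*v**2 - 13*v + 19 is on the left; area = ∫[2,4] (-(2*v**2 - 12*v + 16)) dv = 8/3.

8/3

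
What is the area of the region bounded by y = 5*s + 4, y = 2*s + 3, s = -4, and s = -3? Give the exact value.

On [-4, -3], (5*s + 4) - (2*s + 3) = 3*s + 1 is ≤ 0 throughout, so the area is a single integral of |3*s + 1|.
∫[-4,-3] (3*s + 1) ds = -19/2; the area of that piece is 19/2.

19/2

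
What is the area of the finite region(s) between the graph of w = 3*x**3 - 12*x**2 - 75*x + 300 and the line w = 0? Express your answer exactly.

The curve meets the x-axis where 3*x**3 - 12*x**2 - 75*x + 300 = 0, i.e. 3*(x - 5)*(x - 4)*(x + 5) = 0, at x = -5, 4, 5.
On [-5, 4] the curve lies above the axis; ∫[-5,4] (3*x**3 - 12*x**2 - 75*x + 300) dx = 8019/4, giving area 8019/4.
On [4, 5] the curve lies below the axis; ∫[4,5] (3*x**3 - 12*x**2 - 75*x + 300) dx = -19/4, giving area 19/4.
Total area = 8019/4 + 19/4 = 4019/2.

4019/2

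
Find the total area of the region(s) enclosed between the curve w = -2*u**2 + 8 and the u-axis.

64/3

The curve meets the u-axis where -2*u**2 + 8 = 0, i.e. -2*(u - 2)*(u + 2) = 0, at u = -2, 2.
On [-2, 2] the curve lies above the axis; ∫[-2,2] (-2*u**2 + 8) du = 64/3, giving area 64/3.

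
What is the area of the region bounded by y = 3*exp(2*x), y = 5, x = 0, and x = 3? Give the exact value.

-37/2 - 11*log(3)/2 + log(15)/2 + 9*log(5)/2 + 3*exp(6)/2

The difference (3*exp(2*x)) - (5) = 3*exp(2*x) - 5 changes sign at x = -log(3)/2 + log(5)/2 inside [0, 3], so split the integral there.
∫[0,-log(3)/2 + log(5)/2] (3*exp(2*x) - 5) dx = log(9*sqrt(15)/125) + 1; the area of that piece is -1 + log(25*sqrt(15)/27).
∫[-log(3)/2 + log(5)/2,3] (3*exp(2*x) - 5) dx = -35/2 - 5*log(3)/2 + 5*log(5)/2 + 3*exp(6)/2.
Total area = (-1 + log(25*sqrt(15)/27)) + (-35/2 - 5*log(3)/2 + 5*log(5)/2 + 3*exp(6)/2) = -37/2 - 11*log(3)/2 + log(15)/2 + 9*log(5)/2 + 3*exp(6)/2.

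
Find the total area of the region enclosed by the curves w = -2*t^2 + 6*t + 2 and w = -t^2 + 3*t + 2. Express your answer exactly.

Set the curves equal: -2*t^2 + 6*t + 2 = -t^2 + 3*t + 2, so -t^2 + 3*t = 0, which factors as -t*(t - 3) = 0. The curves meet at t = 0, 3.
On [0, 3], w = -2*t^2 + 6*t + 2 is on top; that piece has area ∫[0,3] (-t^2 + 3*t) dt = 9/2.

9/2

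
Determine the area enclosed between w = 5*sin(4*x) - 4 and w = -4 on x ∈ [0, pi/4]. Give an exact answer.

5/2

On [0, pi/4], (5*sin(4*x) - 4) - (-4) = 5*sin(4*x) is ≥ 0 throughout, so the area is a single integral of |5*sin(4*x)|.
∫[0,pi/4] (5*sin(4*x)) dx = 5/2.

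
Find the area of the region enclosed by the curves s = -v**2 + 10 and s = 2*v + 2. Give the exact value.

Both boundary curves give s as a function of v, so integrate with respect to v. Setting them equal: -v**2 - 2*v + 8 = 0, i.e. -(v - 2)*(v + 4) = 0, so they meet at v = -4, 2.
For v in [-4, 2], s = -v**2 + 10 is on the right; area = ∫[-4,2] (-v**2 - 2*v + 8) dv = 36.

36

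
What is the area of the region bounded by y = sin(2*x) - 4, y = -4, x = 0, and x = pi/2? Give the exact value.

On [0, pi/2], (sin(2*x) - 4) - (-4) = sin(2*x) is ≥ 0 throughout, so the area is a single integral of |sin(2*x)|.
∫[0,pi/2] (sin(2*x)) dx = 1.

1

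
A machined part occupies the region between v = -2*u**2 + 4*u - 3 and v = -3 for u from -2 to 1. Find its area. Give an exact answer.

44/3

The difference (-2*u**2 + 4*u - 3) - (-3) = -2*u**2 + 4*u changes sign at u = 0 inside [-2, 1], so split the integral there.
∫[-2,0] (-2*u**2 + 4*u) du = -40/3; the area of that piece is 40/3.
∫[0,1] (-2*u**2 + 4*u) du = 4/3.
Total area = 40/3 + 4/3 = 44/3.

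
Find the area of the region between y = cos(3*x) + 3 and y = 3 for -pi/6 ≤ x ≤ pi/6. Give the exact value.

2/3

On [-pi/6, pi/6], (cos(3*x) + 3) - (3) = cos(3*x) is ≥ 0 throughout, so the area is a single integral of |cos(3*x)|.
∫[-pi/6,pi/6] (cos(3*x)) dx = 2/3.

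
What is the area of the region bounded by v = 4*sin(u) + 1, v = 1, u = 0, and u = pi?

8

On [0, pi], (4*sin(u) + 1) - (1) = 4*sin(u) is ≥ 0 throughout, so the area is a single integral of |4*sin(u)|.
∫[0,pi] (4*sin(u)) du = 8.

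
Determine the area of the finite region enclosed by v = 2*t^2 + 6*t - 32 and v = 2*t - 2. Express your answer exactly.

512/3

Set the curves equal: 2*t^2 + 6*t - 32 = 2*t - 2, so 2*t^2 + 4*t - 30 = 0, which factors as 2*(t - 3)*(t + 5) = 0. The curves meet at t = -5, 3.
On [-5, 3], v = 2*t - 2 is on top; that piece has area ∫[-5,3] (-(2*t^2 + 4*t - 30)) dt = 512/3.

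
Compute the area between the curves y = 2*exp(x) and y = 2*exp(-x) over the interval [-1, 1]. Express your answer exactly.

The difference (2*exp(x)) - (2*exp(-x)) = 2*exp(x) - 2*exp(-x) changes sign at x = 0 inside [-1, 1], so split the integral there.
∫[-1,0] (2*exp(x) - 2*exp(-x)) dx = -2*exp(1) - 2*exp(-1) + 4; the area of that piece is -4 + 2*exp(-1) + 2*exp(1).
∫[0,1] (2*exp(x) - 2*exp(-x)) dx = -4 + 2*exp(-1) + 2*exp(1).
Total area = (-4 + 2*exp(-1) + 2*exp(1)) + (-4 + 2*exp(-1) + 2*exp(1)) = -8 + 4*exp(-1) + 4*exp(1).

-8 + 4*exp(-1) + 4*exp(1)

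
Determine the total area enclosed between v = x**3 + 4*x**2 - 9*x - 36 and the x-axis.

1741/12

The curve meets the x-axis where x**3 + 4*x**2 - 9*x - 36 = 0, i.e. (x - 3)*(x + 3)*(x + 4) = 0, at x = -4, -3, 3.
On [-4, -3] the curve lies above the axis; ∫[-4,-3] (x**3 + 4*x**2 - 9*x - 36) dx = 13/12, giving area 13/12.
On [-3, 3] the curve lies below the axis; ∫[-3,3] (x**3 + 4*x**2 - 9*x - 36) dx = -144, giving area 144.
Total area = 13/12 + 144 = 1741/12.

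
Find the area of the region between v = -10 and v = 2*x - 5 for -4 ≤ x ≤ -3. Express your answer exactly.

2

On [-4, -3], (-10) - (2*x - 5) = -2*x - 5 is ≥ 0 throughout, so the area is a single integral of |-2*x - 5|.
∫[-4,-3] (-2*x - 5) dx = 2.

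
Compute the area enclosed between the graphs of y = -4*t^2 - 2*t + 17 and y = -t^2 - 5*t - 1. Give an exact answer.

125/2

Set the curves equal: -4*t^2 - 2*t + 17 = -t^2 - 5*t - 1, so -3*t^2 + 3*t + 18 = 0, which factors as -3*(t - 3)*(t + 2) = 0. The curves meet at t = -2, 3.
On [-2, 3], y = -4*t^2 - 2*t + 17 is on top; that piece has area ∫[-2,3] (-3*t^2 + 3*t + 18) dt = 125/2.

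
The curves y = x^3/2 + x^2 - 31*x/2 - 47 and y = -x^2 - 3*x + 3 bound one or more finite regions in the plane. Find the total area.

Set the curves equal: x^3/2 + x^2 - 31*x/2 - 47 = -x^2 - 3*x + 3, so x^3/2 + 2*x^2 - 25*x/2 - 50 = 0, which factors as (x - 5)*(x + 4)*(x + 5)/2 = 0. The curves meet at x = -5, -4, 5.
On [-5, -4], y = x^3/2 + x^2 - 31*x/2 - 47 is on top; that piece has area ∫[-5,-4] (x^3/2 + 2*x^2 - 25*x/2 - 50) dx = 19/24.
On [-4, 5], y = -x^2 - 3*x + 3 is on top; that piece has area ∫[-4,5] (-(x^3/2 + 2*x^2 - 25*x/2 - 50)) dx = 2673/8.
Total enclosed area = 19/24 + 2673/8 = 4019/12.

4019/12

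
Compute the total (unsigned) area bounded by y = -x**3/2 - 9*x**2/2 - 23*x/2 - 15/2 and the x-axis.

The curve meets the x-axis where -x**3/2 - 9*x**2/2 - 23*x/2 - 15/2 = 0, i.e. -(x + 1)*(x + 3)*(x + 5)/2 = 0, at x = -5, -3, -1.
On [-5, -3] the curve lies below the axis; ∫[-5,-3] (-x**3/2 - 9*x**2/2 - 23*x/2 - 15/2) dx = -2, giving area 2.
On [-3, -1] the curve lies above the axis; ∫[-3,-1] (-x**3/2 - 9*x**2/2 - 23*x/2 - 15/2) dx = 2, giving area 2.
Total area = 2 + 2 = 4.

4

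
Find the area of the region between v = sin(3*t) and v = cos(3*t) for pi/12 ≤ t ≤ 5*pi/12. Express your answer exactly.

2*sqrt(2)/3

On [pi/12, 5*pi/12], (sin(3*t)) - (cos(3*t)) = sin(3*t) - cos(3*t) is ≥ 0 throughout, so the area is a single integral of |sin(3*t) - cos(3*t)|.
∫[pi/12,5*pi/12] (sin(3*t) - cos(3*t)) dt = 2*sqrt(2)/3.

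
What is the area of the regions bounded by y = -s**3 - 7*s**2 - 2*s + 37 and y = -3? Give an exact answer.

Set the curves equal: -s**3 - 7*s**2 - 2*s + 37 = -3, so -s**3 - 7*s**2 - 2*s + 40 = 0, which factors as -(s - 2)*(s + 4)*(s + 5) = 0. The curves meet at s = -5, -4, 2.
On [-5, -4], y = -3 is on top; that piece has area ∫[-5,-4] (-(-s**3 - 7*s**2 - 2*s + 40)) ds = 13/12.
On [-4, 2], y = -s**3 - 7*s**2 - 2*s + 37 is on top; that piece has area ∫[-4,2] (-s**3 - 7*s**2 - 2*s + 40) ds = 144.
Total enclosed area = 13/12 + 144 = 1741/12.

1741/12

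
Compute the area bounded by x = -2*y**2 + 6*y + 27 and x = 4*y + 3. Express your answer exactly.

343/3

Both boundary curves give x as a function of y, so integrate with respect to y. Setting them equal: -2*y**2 + 2*y + 24 = 0, i.e. -2*(y - 4)*(y + 3) = 0, so they meet at y = -3, 4.
For y in [-3, 4], x = -2*y**2 + 6*y + 27 is on the right; area = ∫[-3,4] (-2*y**2 + 2*y + 24) dy = 343/3.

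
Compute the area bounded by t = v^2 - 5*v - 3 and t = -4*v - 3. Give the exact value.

1/6

Both boundary curves give t as a function of v, so integrate with respect to v. Setting them equal: v^2 - v = 0, i.e. v*(v - 1) = 0, so they meet at v = 0, 1.
For v in [0, 1], t = v^2 - 5*v - 3 is on the left; area = ∫[0,1] (-(v^2 - v)) dv = 1/6.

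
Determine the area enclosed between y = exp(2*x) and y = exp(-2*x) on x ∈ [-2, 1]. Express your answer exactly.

-2 + exp(-4)/2 + exp(-2)/2 + exp(2)/2 + exp(4)/2

The difference (exp(2*x)) - (exp(-2*x)) = exp(2*x) - exp(-2*x) changes sign at x = 0 inside [-2, 1], so split the integral there.
∫[-2,0] (exp(2*x) - exp(-2*x)) dx = -exp(4)/2 - exp(-4)/2 + 1; the area of that piece is -1 + exp(-4)/2 + exp(4)/2.
∫[0,1] (exp(2*x) - exp(-2*x)) dx = -1 + exp(-2)/2 + exp(2)/2.
Total area = (-1 + exp(-4)/2 + exp(4)/2) + (-1 + exp(-2)/2 + exp(2)/2) = -2 + exp(-4)/2 + exp(-2)/2 + exp(2)/2 + exp(4)/2.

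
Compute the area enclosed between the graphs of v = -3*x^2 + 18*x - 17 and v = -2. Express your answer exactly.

Set the curves equal: -3*x^2 + 18*x - 17 = -2, so -3*x^2 + 18*x - 15 = 0, which factors as -3*(x - 5)*(x - 1) = 0. The curves meet at x = 1, 5.
On [1, 5], v = -3*x^2 + 18*x - 17 is on top; that piece has area ∫[1,5] (-3*x^2 + 18*x - 15) dx = 32.

32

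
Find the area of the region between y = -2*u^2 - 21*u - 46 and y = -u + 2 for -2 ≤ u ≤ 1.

On [-2, 1], (-2*u^2 - 21*u - 46) - (-u + 2) = -2*u^2 - 20*u - 48 is ≤ 0 throughout, so the area is a single integral of |-2*u^2 - 20*u - 48|.
∫[-2,1] (-2*u^2 - 20*u - 48) du = -120; the area of that piece is 120.

120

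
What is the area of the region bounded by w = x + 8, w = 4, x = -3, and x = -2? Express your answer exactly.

On [-3, -2], (x + 8) - (4) = x + 4 is ≥ 0 throughout, so the area is a single integral of |x + 4|.
∫[-3,-2] (x + 4) dx = 3/2.

3/2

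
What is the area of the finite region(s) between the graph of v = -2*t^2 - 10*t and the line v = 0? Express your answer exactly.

The curve meets the t-axis where -2*t^2 - 10*t = 0, i.e. -2*t*(t + 5) = 0, at t = -5, 0.
On [-5, 0] the curve lies above the axis; ∫[-5,0] (-2*t^2 - 10*t) dt = 125/3, giving area 125/3.

125/3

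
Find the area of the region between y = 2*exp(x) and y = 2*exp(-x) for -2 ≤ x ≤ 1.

The difference (2*exp(x)) - (2*exp(-x)) = 2*exp(x) - 2*exp(-x) changes sign at x = 0 inside [-2, 1], so split the integral there.
∫[-2,0] (2*exp(x) - 2*exp(-x)) dx = -2*exp(2) - 2*exp(-2) + 4; the area of that piece is -4 + 2*exp(-2) + 2*exp(2).
∫[0,1] (2*exp(x) - 2*exp(-x)) dx = -4 + 2*exp(-1) + 2*exp(1).
Total area = (-4 + 2*exp(-2) + 2*exp(2)) + (-4 + 2*exp(-1) + 2*exp(1)) = -8 + 2*exp(-2) + 2*exp(-1) + 2*exp(1) + 2*exp(2).

-8 + 2*exp(-2) + 2*exp(-1) + 2*exp(1) + 2*exp(2)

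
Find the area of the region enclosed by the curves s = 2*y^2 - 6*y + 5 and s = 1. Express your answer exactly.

Both boundary curves give s as a function of y, so integrate with respect to y. Setting them equal: 2*y^2 - 6*y + 4 = 0, i.e. 2*(y - 2)*(y - 1) = 0, so they meet at y = 1, 2.
For y in [1, 2], s = 2*y^2 - 6*y + 5 is on the left; area = ∫[1,2] (-(2*y^2 - 6*y + 4)) dy = 1/3.

1/3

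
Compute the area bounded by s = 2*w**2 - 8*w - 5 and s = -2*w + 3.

125/3

Both boundary curves give s as a function of w, so integrate with respect to w. Setting them equal: 2*w**2 - 6*w - 8 = 0, i.e. 2*(w - 4)*(w + 1) = 0, so they meet at w = -1, 4.
For w in [-1, 4], s = 2*w**2 - 8*w - 5 is on the left; area = ∫[-1,4] (-(2*w**2 - 6*w - 8)) dw = 125/3.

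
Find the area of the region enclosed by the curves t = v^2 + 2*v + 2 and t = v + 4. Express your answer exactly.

Both boundary curves give t as a function of v, so integrate with respect to v. Setting them equal: v^2 + v - 2 = 0, i.e. (v - 1)*(v + 2) = 0, so they meet at v = -2, 1.
For v in [-2, 1], t = v^2 + 2*v + 2 is on the left; area = ∫[-2,1] (-(v^2 + v - 2)) dv = 9/2.

9/2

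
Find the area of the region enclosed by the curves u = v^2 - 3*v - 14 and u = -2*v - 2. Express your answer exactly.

Both boundary curves give u as a function of v, so integrate with respect to v. Setting them equal: v^2 - v - 12 = 0, i.e. (v - 4)*(v + 3) = 0, so they meet at v = -3, 4.
For v in [-3, 4], u = v^2 - 3*v - 14 is on the left; area = ∫[-3,4] (-(v^2 - v - 12)) dv = 343/6.

343/6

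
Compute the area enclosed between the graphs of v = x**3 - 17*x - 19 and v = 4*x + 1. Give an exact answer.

999/4

Set the curves equal: x**3 - 17*x - 19 = 4*x + 1, so x**3 - 21*x - 20 = 0, which factors as (x - 5)*(x + 1)*(x + 4) = 0. The curves meet at x = -4, -1, 5.
On [-4, -1], v = x**3 - 17*x - 19 is on top; that piece has area ∫[-4,-1] (x**3 - 21*x - 20) dx = 135/4.
On [-1, 5], v = 4*x + 1 is on top; that piece has area ∫[-1,5] (-(x**3 - 21*x - 20)) dx = 216.
Total enclosed area = 135/4 + 216 = 999/4.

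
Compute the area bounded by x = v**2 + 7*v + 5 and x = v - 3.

4/3

Both boundary curves give x as a function of v, so integrate with respect to v. Setting them equal: v**2 + 6*v + 8 = 0, i.e. (v + 2)*(v + 4) = 0, so they meet at v = -4, -2.
For v in [-4, -2], x = v**2 + 7*v + 5 is on the left; area = ∫[-4,-2] (-(v**2 + 6*v + 8)) dv = 4/3.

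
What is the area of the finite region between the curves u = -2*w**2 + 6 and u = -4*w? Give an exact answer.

64/3

Both boundary curves give u as a function of w, so integrate with respect to w. Setting them equal: -2*w**2 + 4*w + 6 = 0, i.e. -2*(w - 3)*(w + 1) = 0, so they meet at w = -1, 3.
For w in [-1, 3], u = -2*w**2 + 6 is on the right; area = ∫[-1,3] (-2*w**2 + 4*w + 6) dw = 64/3.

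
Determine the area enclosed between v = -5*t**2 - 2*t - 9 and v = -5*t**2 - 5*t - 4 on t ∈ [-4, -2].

On [-4, -2], (-5*t**2 - 2*t - 9) - (-5*t**2 - 5*t - 4) = 3*t - 5 is ≤ 0 throughout, so the area is a single integral of |3*t - 5|.
∫[-4,-2] (3*t - 5) dt = -28; the area of that piece is 28.

28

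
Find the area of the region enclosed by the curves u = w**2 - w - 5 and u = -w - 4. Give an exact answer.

4/3

Both boundary curves give u as a function of w, so integrate with respect to w. Setting them equal: w**2 - 1 = 0, i.e. (w - 1)*(w + 1) = 0, so they meet at w = -1, 1.
For w in [-1, 1], u = w**2 - w - 5 is on the left; area = ∫[-1,1] (-(w**2 - 1)) dw = 4/3.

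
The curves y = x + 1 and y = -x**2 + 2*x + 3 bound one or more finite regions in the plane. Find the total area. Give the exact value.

Set the curves equal: x + 1 = -x**2 + 2*x + 3, so x**2 - x - 2 = 0, which factors as (x - 2)*(x + 1) = 0. The curves meet at x = -1, 2.
On [-1, 2], y = -x**2 + 2*x + 3 is on top; that piece has area ∫[-1,2] (-(x**2 - x - 2)) dx = 9/2.

9/2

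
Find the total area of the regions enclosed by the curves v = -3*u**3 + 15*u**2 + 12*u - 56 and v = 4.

937/4

Set the curves equal: -3*u**3 + 15*u**2 + 12*u - 56 = 4, so -3*u**3 + 15*u**2 + 12*u - 60 = 0, which factors as -3*(u - 5)*(u - 2)*(u + 2) = 0. The curves meet at u = -2, 2, 5.
On [-2, 2], v = 4 is on top; that piece has area ∫[-2,2] (-(-3*u**3 + 15*u**2 + 12*u - 60)) du = 160.
On [2, 5], v = -3*u**3 + 15*u**2 + 12*u - 56 is on top; that piece has area ∫[2,5] (-3*u**3 + 15*u**2 + 12*u - 60) du = 297/4.
Total enclosed area = 160 + 297/4 = 937/4.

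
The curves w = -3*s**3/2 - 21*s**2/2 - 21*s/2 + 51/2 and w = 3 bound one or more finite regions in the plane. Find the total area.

74

Set the curves equal: -3*s**3/2 - 21*s**2/2 - 21*s/2 + 51/2 = 3, so -3*s**3/2 - 21*s**2/2 - 21*s/2 + 45/2 = 0, which factors as -3*(s - 1)*(s + 3)*(s + 5)/2 = 0. The curves meet at s = -5, -3, 1.
On [-5, -3], w = 3 is on top; that piece has area ∫[-5,-3] (-(-3*s**3/2 - 21*s**2/2 - 21*s/2 + 45/2)) ds = 10.
On [-3, 1], w = -3*s**3/2 - 21*s**2/2 - 21*s/2 + 51/2 is on top; that piece has area ∫[-3,1] (-3*s**3/2 - 21*s**2/2 - 21*s/2 + 45/2) ds = 64.
Total enclosed area = 10 + 64 = 74.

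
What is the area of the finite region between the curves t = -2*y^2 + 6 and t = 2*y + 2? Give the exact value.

9

Both boundary curves give t as a function of y, so integrate with respect to y. Setting them equal: -2*y^2 - 2*y + 4 = 0, i.e. -2*(y - 1)*(y + 2) = 0, so they meet at y = -2, 1.
For y in [-2, 1], t = -2*y^2 + 6 is on the right; area = ∫[-2,1] (-2*y^2 - 2*y + 4) dy = 9.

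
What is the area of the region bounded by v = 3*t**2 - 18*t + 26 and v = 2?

4

Set the curves equal: 3*t**2 - 18*t + 26 = 2, so 3*t**2 - 18*t + 24 = 0, which factors as 3*(t - 4)*(t - 2) = 0. The curves meet at t = 2, 4.
On [2, 4], v = 2 is on top; that piece has area ∫[2,4] (-(3*t**2 - 18*t + 24)) dt = 4.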